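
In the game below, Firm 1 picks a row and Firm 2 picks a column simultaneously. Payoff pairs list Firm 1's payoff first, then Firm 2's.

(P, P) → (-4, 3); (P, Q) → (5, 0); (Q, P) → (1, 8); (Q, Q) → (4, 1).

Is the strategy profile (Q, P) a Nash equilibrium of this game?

Yes

Holding Firm 2 at P: Firm 1 gets 1 from Q, versus -4 from P. No profitable deviation for Firm 1.
Holding Firm 1 at Q: Firm 2 gets 8 from P, versus 1 from Q. No profitable deviation for Firm 2 either.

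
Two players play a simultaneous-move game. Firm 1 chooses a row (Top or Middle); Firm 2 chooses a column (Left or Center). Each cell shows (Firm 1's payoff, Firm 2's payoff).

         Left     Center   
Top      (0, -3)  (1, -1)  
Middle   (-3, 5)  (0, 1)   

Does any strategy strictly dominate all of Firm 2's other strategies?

Check whether one of Firm 2's strategies beats all alternatives regardless of what the opponent does.
Left is not dominant: against Top, Center gives -1 > -3.
Center is not dominant: against Middle, Left gives 5 > 1.
No single strategy is best against every opponent action.

No strictly dominant strategy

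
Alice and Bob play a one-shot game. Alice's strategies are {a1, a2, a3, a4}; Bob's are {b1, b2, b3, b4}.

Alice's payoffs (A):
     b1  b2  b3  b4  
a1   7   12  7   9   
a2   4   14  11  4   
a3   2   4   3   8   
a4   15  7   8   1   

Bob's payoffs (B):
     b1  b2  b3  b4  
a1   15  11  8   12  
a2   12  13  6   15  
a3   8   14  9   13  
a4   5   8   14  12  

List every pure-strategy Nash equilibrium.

Check mutual best responses: a cell is a NE iff neither player can gain by unilaterally deviating.
Alice's best responses — vs b1: a4 (payoff 15); vs b2: a2 (payoff 14); vs b3: a2 (payoff 11); vs b4: a1 (payoff 9).
Bob's best responses — vs a1: b1 (payoff 15); vs a2: b4 (payoff 15); vs a3: b2 (payoff 14); vs a4: b3 (payoff 14).
No cell has both players best-responding. For instance, Alice's best reply to b1 is a4, but against a4 Bob prefers b3 over b1.

No pure-strategy Nash equilibrium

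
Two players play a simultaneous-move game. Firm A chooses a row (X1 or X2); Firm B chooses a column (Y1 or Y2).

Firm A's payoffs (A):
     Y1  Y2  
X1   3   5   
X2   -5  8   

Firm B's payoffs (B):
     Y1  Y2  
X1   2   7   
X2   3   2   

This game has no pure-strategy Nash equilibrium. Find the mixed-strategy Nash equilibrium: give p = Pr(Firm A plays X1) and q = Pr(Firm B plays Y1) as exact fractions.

Each player's mixing probability is pinned down by making the *other* player indifferent.
Firm B indifferent between Y1 and Y2: p·2 + (1−p)·3 = p·7 + (1−p)·2 ⟹ 3 + (-1)p = 2 + 5p ⟹ p = 1/6.
Firm A indifferent between X1 and X2: q·3 + (1−q)·5 = q·(-5) + (1−q)·8 ⟹ 5 + (-2)q = 8 + (-13)q ⟹ q = 3/11.

p = 1/6, q = 3/11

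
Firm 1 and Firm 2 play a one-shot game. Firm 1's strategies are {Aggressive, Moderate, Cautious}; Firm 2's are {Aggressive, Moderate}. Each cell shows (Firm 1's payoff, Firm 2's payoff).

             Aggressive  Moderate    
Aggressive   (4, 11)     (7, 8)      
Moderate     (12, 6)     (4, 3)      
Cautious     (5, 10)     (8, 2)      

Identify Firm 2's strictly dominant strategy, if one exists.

A strategy is strictly dominant if it gives Firm 2 a strictly higher payoff than every other strategy, against every choice by the opponent.
Aggressive strictly dominates: vs Aggressive: 11 > 8; vs Moderate: 6 > 3; vs Cautious: 10 > 2.

Aggressive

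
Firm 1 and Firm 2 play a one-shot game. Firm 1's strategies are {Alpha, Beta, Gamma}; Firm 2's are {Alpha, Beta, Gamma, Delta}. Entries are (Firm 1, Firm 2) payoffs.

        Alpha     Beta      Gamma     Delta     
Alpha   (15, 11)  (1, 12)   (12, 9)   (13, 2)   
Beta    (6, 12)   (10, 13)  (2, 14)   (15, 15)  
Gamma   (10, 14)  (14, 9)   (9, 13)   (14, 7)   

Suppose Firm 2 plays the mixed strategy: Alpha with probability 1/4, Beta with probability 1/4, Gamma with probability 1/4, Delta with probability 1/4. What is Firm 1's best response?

Gamma

Firm 1's best reply maximizes expected payoff against the mix.
Alpha: (1/4)·15 + (1/4)·1 + (1/4)·12 + (1/4)·13 = 41/4
Beta: (1/4)·6 + (1/4)·10 + (1/4)·2 + (1/4)·15 = 33/4
Gamma: (1/4)·10 + (1/4)·14 + (1/4)·9 + (1/4)·14 = 47/4
Highest expected payoff is 47/4, from Gamma.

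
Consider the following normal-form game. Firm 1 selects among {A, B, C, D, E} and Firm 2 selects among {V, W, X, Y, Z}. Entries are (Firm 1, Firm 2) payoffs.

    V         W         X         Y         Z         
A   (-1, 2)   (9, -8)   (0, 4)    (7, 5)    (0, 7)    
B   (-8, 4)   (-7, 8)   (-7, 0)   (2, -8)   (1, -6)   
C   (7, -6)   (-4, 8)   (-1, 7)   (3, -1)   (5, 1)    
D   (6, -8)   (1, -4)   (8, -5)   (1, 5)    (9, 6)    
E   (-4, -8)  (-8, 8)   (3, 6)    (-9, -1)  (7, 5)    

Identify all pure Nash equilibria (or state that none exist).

(D, Z)

Find each player's best response to every opponent strategy; NE are the intersections.
Firm 1's best responses — vs V: C (payoff 7); vs W: A (payoff 9); vs X: D (payoff 8); vs Y: A (payoff 7); vs Z: D (payoff 9).
Firm 2's best responses — vs A: Z (payoff 7); vs B: W (payoff 8); vs C: W (payoff 8); vs D: Z (payoff 6); vs E: W (payoff 8).
The only mutual best response is (D, Z); neither player gains by switching there.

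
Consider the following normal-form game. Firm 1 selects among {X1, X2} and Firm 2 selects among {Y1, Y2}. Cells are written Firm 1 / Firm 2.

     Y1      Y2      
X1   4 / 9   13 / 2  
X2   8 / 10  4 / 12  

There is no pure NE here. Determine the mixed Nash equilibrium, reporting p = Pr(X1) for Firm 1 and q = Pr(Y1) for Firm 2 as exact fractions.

In a mixed NE each player is indifferent between their pure strategies, so the opponent's mix sets the indifference.
Firm 2 indifferent between Y1 and Y2: p·9 + (1−p)·10 = p·2 + (1−p)·12 ⟹ 10 + (-1)p = 12 + (-10)p ⟹ p = 2/9.
Firm 1 indifferent between X1 and X2: q·4 + (1−q)·13 = q·8 + (1−q)·4 ⟹ 13 + (-9)q = 4 + 4q ⟹ q = 9/13.

p = 2/9, q = 9/13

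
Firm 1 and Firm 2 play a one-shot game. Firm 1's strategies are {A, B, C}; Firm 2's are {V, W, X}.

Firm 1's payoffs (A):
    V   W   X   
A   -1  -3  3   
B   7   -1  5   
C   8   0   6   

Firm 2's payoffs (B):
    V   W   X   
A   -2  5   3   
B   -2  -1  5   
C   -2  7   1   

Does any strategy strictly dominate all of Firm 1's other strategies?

A strategy is strictly dominant if it gives Firm 1 a strictly higher payoff than every other strategy, against every choice by the opponent.
C strictly dominates: vs V: 8 > each of {-1, 7}; vs W: 0 > each of {-3, -1}; vs X: 6 > each of {3, 5}.

C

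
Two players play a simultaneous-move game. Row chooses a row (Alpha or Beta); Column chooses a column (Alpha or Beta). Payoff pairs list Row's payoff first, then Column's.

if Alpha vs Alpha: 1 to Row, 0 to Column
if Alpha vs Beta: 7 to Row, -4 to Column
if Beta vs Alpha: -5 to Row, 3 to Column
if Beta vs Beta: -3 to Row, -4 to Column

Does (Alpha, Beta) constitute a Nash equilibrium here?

Holding Column at Beta: Row gets 7 from Alpha, versus -3 from Beta. No profitable deviation for Row.
Holding Row at Alpha: Column gets -4 from Beta but could get 0 by switching to Alpha. Column has a profitable deviation.

No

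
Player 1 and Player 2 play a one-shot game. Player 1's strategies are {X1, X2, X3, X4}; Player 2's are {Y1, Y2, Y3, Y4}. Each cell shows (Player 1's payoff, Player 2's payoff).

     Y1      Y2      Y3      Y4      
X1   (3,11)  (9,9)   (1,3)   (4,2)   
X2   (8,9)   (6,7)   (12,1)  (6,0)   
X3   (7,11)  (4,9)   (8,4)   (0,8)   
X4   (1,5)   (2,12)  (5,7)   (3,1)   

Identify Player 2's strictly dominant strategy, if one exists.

A strategy is strictly dominant if it gives Player 2 a strictly higher payoff than every other strategy, against every choice by the opponent.
Y1 is not dominant: against X4, Y2 gives 12 > 5.
Y2 is not dominant: against X1, Y1 gives 11 > 9.
Y3 is not dominant: against X1, Y1 gives 11 > 3.
Y4 is not dominant: against X1, Y1 gives 11 > 2.
No single strategy is best against every opponent action.

No strictly dominant strategy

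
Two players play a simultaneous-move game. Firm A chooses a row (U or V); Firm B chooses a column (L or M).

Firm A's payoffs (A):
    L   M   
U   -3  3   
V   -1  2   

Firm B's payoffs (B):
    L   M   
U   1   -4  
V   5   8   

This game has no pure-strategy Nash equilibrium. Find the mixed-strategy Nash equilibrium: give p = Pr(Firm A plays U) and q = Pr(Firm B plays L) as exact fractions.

Each player's mixing probability is pinned down by making the *other* player indifferent.
Firm B indifferent between L and M: p·1 + (1−p)·5 = p·(-4) + (1−p)·8 ⟹ 5 + (-4)p = 8 + (-12)p ⟹ p = 3/8.
Firm A indifferent between U and V: q·(-3) + (1−q)·3 = q·(-1) + (1−q)·2 ⟹ 3 + (-6)q = 2 + (-3)q ⟹ q = 1/3.

p = 3/8, q = 1/3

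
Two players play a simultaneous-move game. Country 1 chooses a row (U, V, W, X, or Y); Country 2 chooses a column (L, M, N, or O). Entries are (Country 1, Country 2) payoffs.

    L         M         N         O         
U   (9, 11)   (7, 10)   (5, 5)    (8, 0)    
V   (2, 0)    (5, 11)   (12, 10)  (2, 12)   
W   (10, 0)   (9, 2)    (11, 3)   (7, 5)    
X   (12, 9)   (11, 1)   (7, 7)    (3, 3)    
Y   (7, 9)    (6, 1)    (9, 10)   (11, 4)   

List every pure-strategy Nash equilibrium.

(X, L)

A profile is a Nash equilibrium when each player is best-responding to the other.
Country 1's best responses — vs L: X (payoff 12); vs M: X (payoff 11); vs N: V (payoff 12); vs O: Y (payoff 11).
Country 2's best responses — vs U: L (payoff 11); vs V: O (payoff 12); vs W: O (payoff 5); vs X: L (payoff 9); vs Y: N (payoff 10).
The only mutual best response is (X, L); neither player gains by switching there.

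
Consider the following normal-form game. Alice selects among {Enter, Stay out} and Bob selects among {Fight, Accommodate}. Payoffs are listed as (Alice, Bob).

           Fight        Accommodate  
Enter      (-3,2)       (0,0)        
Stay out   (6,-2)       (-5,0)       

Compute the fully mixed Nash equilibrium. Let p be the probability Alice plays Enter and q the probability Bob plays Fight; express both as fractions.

In a mixed NE each player is indifferent between their pure strategies, so the opponent's mix sets the indifference.
Bob indifferent between Fight and Accommodate: p·2 + (1−p)·(-2) = p·0 + (1−p)·0 ⟹ (-2) + 4p = 0 + 0p ⟹ p = 1/2.
Alice indifferent between Enter and Stay out: q·(-3) + (1−q)·0 = q·6 + (1−q)·(-5) ⟹ 0 + (-3)q = (-5) + 11q ⟹ q = 5/14.

p = 1/2, q = 5/14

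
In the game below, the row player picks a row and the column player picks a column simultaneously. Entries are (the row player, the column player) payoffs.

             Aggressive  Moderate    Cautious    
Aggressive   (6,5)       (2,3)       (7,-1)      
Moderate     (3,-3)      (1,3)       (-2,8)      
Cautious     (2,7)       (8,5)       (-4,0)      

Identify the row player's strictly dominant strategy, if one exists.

None

Check whether one of the row player's strategies beats all alternatives regardless of what the opponent does.
Aggressive is not dominant: against Moderate, Cautious gives 8 > 2.
Moderate is not dominant: against Aggressive, Aggressive gives 6 > 3.
Cautious is not dominant: against Aggressive, Aggressive gives 6 > 2.
No single strategy is best against every opponent action.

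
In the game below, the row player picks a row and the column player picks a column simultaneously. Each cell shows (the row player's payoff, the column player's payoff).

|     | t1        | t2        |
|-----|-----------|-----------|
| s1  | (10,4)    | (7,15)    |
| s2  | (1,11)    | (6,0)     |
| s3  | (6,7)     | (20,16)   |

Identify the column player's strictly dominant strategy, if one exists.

None

Check whether one of the column player's strategies beats all alternatives regardless of what the opponent does.
t1 is not dominant: against s1, t2 gives 15 > 4.
t2 is not dominant: against s2, t1 gives 11 > 0.
No single strategy is best against every opponent action.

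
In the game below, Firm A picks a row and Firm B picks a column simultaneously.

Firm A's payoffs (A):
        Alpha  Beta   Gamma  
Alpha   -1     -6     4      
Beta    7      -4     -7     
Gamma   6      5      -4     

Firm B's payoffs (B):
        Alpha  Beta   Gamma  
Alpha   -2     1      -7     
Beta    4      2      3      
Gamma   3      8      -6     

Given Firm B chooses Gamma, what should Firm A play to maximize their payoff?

Alpha

With Firm B fixed at Gamma, Firm A's payoffs are: Alpha → 4, Beta → -7, Gamma → -4.
The maximum is 4, achieved by Alpha.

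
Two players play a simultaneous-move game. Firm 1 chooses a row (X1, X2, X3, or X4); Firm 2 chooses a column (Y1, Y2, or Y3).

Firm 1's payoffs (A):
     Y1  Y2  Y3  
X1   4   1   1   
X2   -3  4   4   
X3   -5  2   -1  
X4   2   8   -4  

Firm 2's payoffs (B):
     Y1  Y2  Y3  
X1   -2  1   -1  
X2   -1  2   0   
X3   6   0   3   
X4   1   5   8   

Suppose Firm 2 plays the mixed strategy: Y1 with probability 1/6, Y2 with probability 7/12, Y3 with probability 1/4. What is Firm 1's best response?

X4

Compute Firm 1's expected payoff from each pure strategy against the given mix.
X1: (1/6)·4 + (7/12)·1 + (1/4)·1 = 3/2
X2: (1/6)·(-3) + (7/12)·4 + (1/4)·4 = 17/6
X3: (1/6)·(-5) + (7/12)·2 + (1/4)·(-1) = 1/12
X4: (1/6)·2 + (7/12)·8 + (1/4)·(-4) = 4
Highest expected payoff is 4, from X4.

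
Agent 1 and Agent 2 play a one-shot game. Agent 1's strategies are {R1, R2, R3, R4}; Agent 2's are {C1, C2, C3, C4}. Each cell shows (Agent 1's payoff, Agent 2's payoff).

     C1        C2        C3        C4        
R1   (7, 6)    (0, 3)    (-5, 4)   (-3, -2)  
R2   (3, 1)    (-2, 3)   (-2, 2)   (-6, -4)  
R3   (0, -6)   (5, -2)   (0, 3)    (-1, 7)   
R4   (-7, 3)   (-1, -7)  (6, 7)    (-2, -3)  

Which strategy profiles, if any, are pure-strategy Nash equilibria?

(R1, C1), (R3, C4), and (R4, C3)

Check mutual best responses: a cell is a NE iff neither player can gain by unilaterally deviating.
Agent 1's best responses — vs C1: R1 (payoff 7); vs C2: R3 (payoff 5); vs C3: R4 (payoff 6); vs C4: R3 (payoff -1).
Agent 2's best responses — vs R1: C1 (payoff 6); vs R2: C2 (payoff 3); vs R3: C4 (payoff 7); vs R4: C3 (payoff 7).
Mutual best responses occur at (R1, C1), (R3, C4), and (R4, C3); at each, neither player gains by switching.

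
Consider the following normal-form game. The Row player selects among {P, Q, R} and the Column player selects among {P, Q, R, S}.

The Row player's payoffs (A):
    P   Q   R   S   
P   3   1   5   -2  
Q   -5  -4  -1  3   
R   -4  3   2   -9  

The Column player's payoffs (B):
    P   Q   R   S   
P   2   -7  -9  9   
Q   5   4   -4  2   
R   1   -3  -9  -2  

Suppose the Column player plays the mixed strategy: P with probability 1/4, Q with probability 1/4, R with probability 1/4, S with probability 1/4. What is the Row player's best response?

Compute the Row player's expected payoff from each pure strategy against the given mix.
P: (1/4)·3 + (1/4)·1 + (1/4)·5 + (1/4)·(-2) = 7/4
Q: (1/4)·(-5) + (1/4)·(-4) + (1/4)·(-1) + (1/4)·3 = -7/4
R: (1/4)·(-4) + (1/4)·3 + (1/4)·2 + (1/4)·(-9) = -2
Highest expected payoff is 7/4, from P.

P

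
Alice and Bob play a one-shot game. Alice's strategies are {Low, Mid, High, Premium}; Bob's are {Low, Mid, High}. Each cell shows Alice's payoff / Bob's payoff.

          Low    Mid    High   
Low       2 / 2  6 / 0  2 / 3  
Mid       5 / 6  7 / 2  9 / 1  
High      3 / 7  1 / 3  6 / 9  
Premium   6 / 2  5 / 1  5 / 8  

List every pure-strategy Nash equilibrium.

Check mutual best responses: a cell is a NE iff neither player can gain by unilaterally deviating.
Alice's best responses — vs Low: Premium (payoff 6); vs Mid: Mid (payoff 7); vs High: Mid (payoff 9).
Bob's best responses — vs Low: High (payoff 3); vs Mid: Low (payoff 6); vs High: High (payoff 9); vs Premium: High (payoff 8).
No cell has both players best-responding. For instance, Alice's best reply to High is Mid, but against Mid Bob prefers Low over High.

There is no pure-strategy Nash equilibrium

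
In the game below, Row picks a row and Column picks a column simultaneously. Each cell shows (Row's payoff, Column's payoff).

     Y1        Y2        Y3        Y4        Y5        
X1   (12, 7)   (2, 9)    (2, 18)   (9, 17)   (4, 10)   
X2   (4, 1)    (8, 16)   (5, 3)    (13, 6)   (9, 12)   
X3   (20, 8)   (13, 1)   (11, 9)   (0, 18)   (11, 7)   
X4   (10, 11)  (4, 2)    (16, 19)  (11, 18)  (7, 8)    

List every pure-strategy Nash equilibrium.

A profile is a Nash equilibrium when each player is best-responding to the other.
Row's best responses — vs Y1: X3 (payoff 20); vs Y2: X3 (payoff 13); vs Y3: X4 (payoff 16); vs Y4: X2 (payoff 13); vs Y5: X3 (payoff 11).
Column's best responses — vs X1: Y3 (payoff 18); vs X2: Y2 (payoff 16); vs X3: Y4 (payoff 18); vs X4: Y3 (payoff 19).
The only mutual best response is (X4, Y3); neither player gains by switching there.

(X4, Y3)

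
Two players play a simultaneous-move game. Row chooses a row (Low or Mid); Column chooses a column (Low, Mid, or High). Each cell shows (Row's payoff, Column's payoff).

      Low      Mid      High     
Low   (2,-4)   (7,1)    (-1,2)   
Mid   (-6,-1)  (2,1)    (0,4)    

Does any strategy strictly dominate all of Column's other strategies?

A strategy is strictly dominant if it gives Column a strictly higher payoff than every other strategy, against every choice by the opponent.
High strictly dominates: vs Low: 2 > each of {-4, 1}; vs Mid: 4 > each of {-1, 1}.

High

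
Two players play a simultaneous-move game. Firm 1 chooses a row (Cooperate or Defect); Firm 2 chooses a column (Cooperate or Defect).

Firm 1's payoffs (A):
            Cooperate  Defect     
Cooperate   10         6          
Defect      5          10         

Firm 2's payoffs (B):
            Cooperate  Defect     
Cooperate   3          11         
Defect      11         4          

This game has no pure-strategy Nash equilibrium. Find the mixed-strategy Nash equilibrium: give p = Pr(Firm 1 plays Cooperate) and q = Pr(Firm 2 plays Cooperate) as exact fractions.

Each player's mixing probability is pinned down by making the *other* player indifferent.
Firm 2 indifferent between Cooperate and Defect: p·3 + (1−p)·11 = p·11 + (1−p)·4 ⟹ 11 + (-8)p = 4 + 7p ⟹ p = 7/15.
Firm 1 indifferent between Cooperate and Defect: q·10 + (1−q)·6 = q·5 + (1−q)·10 ⟹ 6 + 4q = 10 + (-5)q ⟹ q = 4/9.

p = 7/15, q = 4/9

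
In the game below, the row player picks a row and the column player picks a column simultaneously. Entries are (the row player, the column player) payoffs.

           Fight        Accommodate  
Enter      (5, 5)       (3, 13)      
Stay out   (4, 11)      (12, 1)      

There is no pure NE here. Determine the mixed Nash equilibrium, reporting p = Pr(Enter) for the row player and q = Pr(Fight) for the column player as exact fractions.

p = 5/9, q = 9/10

Each player's mixing probability is pinned down by making the *other* player indifferent.
The column player indifferent between Fight and Accommodate: p·5 + (1−p)·11 = p·13 + (1−p)·1 ⟹ 11 + (-6)p = 1 + 12p ⟹ p = 5/9.
The row player indifferent between Enter and Stay out: q·5 + (1−q)·3 = q·4 + (1−q)·12 ⟹ 3 + 2q = 12 + (-8)q ⟹ q = 9/10.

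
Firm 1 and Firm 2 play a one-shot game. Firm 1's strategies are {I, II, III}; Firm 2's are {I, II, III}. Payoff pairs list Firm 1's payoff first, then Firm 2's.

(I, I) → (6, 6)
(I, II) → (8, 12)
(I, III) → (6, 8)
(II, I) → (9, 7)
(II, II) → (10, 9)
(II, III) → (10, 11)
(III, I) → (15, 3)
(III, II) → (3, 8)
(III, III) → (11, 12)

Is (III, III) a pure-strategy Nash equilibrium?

Yes

Holding Firm 2 at III: Firm 1 gets 11 from III, versus 6 from I, 10 from II. No profitable deviation for Firm 1.
Holding Firm 1 at III: Firm 2 gets 12 from III, versus 3 from I, 8 from II. No profitable deviation for Firm 2 either.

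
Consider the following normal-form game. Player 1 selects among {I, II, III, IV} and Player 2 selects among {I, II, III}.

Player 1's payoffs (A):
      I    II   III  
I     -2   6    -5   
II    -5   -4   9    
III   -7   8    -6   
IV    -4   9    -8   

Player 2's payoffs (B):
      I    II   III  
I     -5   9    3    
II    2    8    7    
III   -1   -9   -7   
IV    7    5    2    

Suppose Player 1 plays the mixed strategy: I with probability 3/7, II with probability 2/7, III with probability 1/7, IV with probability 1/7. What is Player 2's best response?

II

Compute Player 2's expected payoff from each pure strategy against the given mix.
I: (3/7)·(-5) + (2/7)·2 + (1/7)·(-1) + (1/7)·7 = -5/7
II: (3/7)·9 + (2/7)·8 + (1/7)·(-9) + (1/7)·5 = 39/7
III: (3/7)·3 + (2/7)·7 + (1/7)·(-7) + (1/7)·2 = 18/7
Highest expected payoff is 39/7, from II.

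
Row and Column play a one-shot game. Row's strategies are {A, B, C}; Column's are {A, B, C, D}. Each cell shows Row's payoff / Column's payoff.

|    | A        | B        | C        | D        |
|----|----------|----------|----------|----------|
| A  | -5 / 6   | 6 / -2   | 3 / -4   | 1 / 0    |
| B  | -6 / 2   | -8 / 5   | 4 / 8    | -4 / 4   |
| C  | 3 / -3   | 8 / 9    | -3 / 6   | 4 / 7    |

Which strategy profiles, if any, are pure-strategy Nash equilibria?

(B, C) and (C, B)

Check mutual best responses: a cell is a NE iff neither player can gain by unilaterally deviating.
Row's best responses — vs A: C (payoff 3); vs B: C (payoff 8); vs C: B (payoff 4); vs D: C (payoff 4).
Column's best responses — vs A: A (payoff 6); vs B: C (payoff 8); vs C: B (payoff 9).
Mutual best responses occur at (B, C) and (C, B); at each, neither player gains by switching.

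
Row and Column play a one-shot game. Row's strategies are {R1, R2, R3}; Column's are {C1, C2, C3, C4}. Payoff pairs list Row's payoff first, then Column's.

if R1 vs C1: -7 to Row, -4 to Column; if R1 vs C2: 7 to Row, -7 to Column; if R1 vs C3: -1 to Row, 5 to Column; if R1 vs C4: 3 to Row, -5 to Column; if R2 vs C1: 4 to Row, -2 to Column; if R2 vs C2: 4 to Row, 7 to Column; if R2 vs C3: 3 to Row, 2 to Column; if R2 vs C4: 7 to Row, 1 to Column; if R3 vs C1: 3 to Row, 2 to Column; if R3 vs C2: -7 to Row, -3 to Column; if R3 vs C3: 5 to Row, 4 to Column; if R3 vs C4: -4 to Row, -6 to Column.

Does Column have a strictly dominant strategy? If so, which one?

Check whether one of Column's strategies beats all alternatives regardless of what the opponent does.
C1 is not dominant: against R1, C3 gives 5 > -4.
C2 is not dominant: against R1, C1 gives -4 > -7.
C3 is not dominant: against R2, C2 gives 7 > 2.
C4 is not dominant: against R1, C1 gives -4 > -5.
No single strategy is best against every opponent action.

None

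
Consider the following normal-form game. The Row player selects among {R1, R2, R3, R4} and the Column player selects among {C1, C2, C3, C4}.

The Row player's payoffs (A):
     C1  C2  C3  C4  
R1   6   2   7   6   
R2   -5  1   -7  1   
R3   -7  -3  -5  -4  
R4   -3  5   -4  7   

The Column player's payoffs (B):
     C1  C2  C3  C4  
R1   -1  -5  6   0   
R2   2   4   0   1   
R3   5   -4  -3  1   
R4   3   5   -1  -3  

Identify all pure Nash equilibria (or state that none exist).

Find each player's best response to every opponent strategy; NE are the intersections.
The Row player's best responses — vs C1: R1 (payoff 6); vs C2: R4 (payoff 5); vs C3: R1 (payoff 7); vs C4: R4 (payoff 7).
The Column player's best responses — vs R1: C3 (payoff 6); vs R2: C2 (payoff 4); vs R3: C1 (payoff 5); vs R4: C2 (payoff 5).
Mutual best responses occur at (R1, C3) and (R4, C2); at each, neither player gains by switching.

(R1, C3) and (R4, C2)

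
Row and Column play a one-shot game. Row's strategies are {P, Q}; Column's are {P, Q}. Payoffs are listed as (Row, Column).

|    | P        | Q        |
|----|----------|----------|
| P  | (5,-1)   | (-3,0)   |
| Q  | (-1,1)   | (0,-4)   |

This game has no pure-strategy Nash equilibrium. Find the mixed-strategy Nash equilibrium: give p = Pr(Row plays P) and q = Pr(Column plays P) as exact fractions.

Each player's mixing probability is pinned down by making the *other* player indifferent.
Column indifferent between P and Q: p·(-1) + (1−p)·1 = p·0 + (1−p)·(-4) ⟹ 1 + (-2)p = (-4) + 4p ⟹ p = 5/6.
Row indifferent between P and Q: q·5 + (1−q)·(-3) = q·(-1) + (1−q)·0 ⟹ (-3) + 8q = 0 + (-1)q ⟹ q = 1/3.

p = 5/6, q = 1/3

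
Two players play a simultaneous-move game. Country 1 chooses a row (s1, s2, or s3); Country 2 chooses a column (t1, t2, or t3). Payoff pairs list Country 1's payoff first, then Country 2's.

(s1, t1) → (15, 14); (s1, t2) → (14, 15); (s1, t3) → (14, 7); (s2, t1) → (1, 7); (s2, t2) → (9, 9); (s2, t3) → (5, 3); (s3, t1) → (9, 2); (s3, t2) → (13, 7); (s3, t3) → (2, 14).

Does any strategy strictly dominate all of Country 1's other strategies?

Check whether one of Country 1's strategies beats all alternatives regardless of what the opponent does.
s1 strictly dominates: vs t1: 15 > each of {1, 9}; vs t2: 14 > each of {9, 13}; vs t3: 14 > each of {5, 2}.

s1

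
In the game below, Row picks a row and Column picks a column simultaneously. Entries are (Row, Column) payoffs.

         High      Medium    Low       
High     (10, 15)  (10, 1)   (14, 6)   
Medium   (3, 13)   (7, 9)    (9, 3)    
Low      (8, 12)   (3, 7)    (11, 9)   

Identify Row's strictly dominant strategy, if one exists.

High

A strategy is strictly dominant if it gives Row a strictly higher payoff than every other strategy, against every choice by the opponent.
High strictly dominates: vs High: 10 > each of {3, 8}; vs Medium: 10 > each of {7, 3}; vs Low: 14 > each of {9, 11}.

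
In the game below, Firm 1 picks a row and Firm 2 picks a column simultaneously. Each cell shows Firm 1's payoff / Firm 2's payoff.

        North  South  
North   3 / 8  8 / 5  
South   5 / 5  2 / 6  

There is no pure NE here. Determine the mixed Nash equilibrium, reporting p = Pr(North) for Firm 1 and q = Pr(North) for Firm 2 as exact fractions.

p = 1/4, q = 3/4

In a mixed NE each player is indifferent between their pure strategies, so the opponent's mix sets the indifference.
Firm 2 indifferent between North and South: p·8 + (1−p)·5 = p·5 + (1−p)·6 ⟹ 5 + 3p = 6 + (-1)p ⟹ p = 1/4.
Firm 1 indifferent between North and South: q·3 + (1−q)·8 = q·5 + (1−q)·2 ⟹ 8 + (-5)q = 2 + 3q ⟹ q = 3/4.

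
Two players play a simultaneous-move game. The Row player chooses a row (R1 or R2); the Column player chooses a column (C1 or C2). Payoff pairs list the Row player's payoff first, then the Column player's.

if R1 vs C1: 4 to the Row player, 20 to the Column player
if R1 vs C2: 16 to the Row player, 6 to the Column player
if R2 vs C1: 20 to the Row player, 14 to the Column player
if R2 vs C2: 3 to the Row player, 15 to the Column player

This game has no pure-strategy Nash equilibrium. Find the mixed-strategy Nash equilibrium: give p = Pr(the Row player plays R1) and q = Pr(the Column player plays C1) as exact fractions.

p = 1/15, q = 13/29

Each player's mixing probability is pinned down by making the *other* player indifferent.
The Column player indifferent between C1 and C2: p·20 + (1−p)·14 = p·6 + (1−p)·15 ⟹ 14 + 6p = 15 + (-9)p ⟹ p = 1/15.
The Row player indifferent between R1 and R2: q·4 + (1−q)·16 = q·20 + (1−q)·3 ⟹ 16 + (-12)q = 3 + 17q ⟹ q = 13/29.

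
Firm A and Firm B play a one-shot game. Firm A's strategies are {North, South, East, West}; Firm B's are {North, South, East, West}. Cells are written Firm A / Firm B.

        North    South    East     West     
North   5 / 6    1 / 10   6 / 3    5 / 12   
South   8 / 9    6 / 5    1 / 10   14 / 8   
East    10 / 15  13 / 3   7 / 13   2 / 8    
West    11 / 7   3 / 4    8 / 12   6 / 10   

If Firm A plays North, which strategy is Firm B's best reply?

West

With Firm A fixed at North, Firm B's payoffs are: North → 6, South → 10, East → 3, West → 12.
The maximum is 12, achieved by West.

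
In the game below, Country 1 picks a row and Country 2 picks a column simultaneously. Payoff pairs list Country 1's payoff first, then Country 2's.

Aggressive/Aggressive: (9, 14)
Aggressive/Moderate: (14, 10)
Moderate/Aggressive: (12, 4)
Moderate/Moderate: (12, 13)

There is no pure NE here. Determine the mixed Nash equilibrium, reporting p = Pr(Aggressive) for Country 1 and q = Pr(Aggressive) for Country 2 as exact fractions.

Each player's mixing probability is pinned down by making the *other* player indifferent.
Country 2 indifferent between Aggressive and Moderate: p·14 + (1−p)·4 = p·10 + (1−p)·13 ⟹ 4 + 10p = 13 + (-3)p ⟹ p = 9/13.
Country 1 indifferent between Aggressive and Moderate: q·9 + (1−q)·14 = q·12 + (1−q)·12 ⟹ 14 + (-5)q = 12 + 0q ⟹ q = 2/5.

p = 9/13, q = 2/5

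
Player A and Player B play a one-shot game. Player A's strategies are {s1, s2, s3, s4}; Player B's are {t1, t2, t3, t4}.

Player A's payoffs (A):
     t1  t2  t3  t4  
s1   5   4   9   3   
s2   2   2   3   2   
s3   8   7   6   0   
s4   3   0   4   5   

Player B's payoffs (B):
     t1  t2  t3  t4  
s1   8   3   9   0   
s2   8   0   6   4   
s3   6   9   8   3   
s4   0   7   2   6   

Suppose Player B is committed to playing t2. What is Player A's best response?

s3

With Player B fixed at t2, Player A's payoffs are: s1 → 4, s2 → 2, s3 → 7, s4 → 0.
The maximum is 7, achieved by s3.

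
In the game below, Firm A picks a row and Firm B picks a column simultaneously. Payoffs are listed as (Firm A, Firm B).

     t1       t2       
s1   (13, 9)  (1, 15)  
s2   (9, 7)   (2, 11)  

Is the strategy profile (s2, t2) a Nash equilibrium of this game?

Holding Firm B at t2: Firm A gets 2 from s2, versus 1 from s1. No profitable deviation for Firm A.
Holding Firm A at s2: Firm B gets 11 from t2, versus 7 from t1. No profitable deviation for Firm B either.

Yes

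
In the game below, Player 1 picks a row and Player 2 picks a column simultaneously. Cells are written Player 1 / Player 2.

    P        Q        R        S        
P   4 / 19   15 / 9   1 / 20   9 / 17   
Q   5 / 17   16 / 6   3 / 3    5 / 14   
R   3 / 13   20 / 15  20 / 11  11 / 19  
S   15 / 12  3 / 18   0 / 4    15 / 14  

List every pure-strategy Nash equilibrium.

Find each player's best response to every opponent strategy; NE are the intersections.
Player 1's best responses — vs P: S (payoff 15); vs Q: R (payoff 20); vs R: R (payoff 20); vs S: S (payoff 15).
Player 2's best responses — vs P: R (payoff 20); vs Q: P (payoff 17); vs R: S (payoff 19); vs S: Q (payoff 18).
No cell has both players best-responding. For instance, Player 1's best reply to P is S, but against S Player 2 prefers Q over P.

There is no pure-strategy Nash equilibrium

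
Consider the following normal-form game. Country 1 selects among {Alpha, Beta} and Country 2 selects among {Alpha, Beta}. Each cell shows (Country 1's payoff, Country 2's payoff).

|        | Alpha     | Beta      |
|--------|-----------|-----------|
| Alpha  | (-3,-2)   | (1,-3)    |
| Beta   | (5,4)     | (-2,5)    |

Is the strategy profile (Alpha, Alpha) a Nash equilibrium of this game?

No

Holding Country 2 at Alpha: Country 1 gets -3 from Alpha but could get 5 by switching to Beta. Country 1 has a profitable deviation.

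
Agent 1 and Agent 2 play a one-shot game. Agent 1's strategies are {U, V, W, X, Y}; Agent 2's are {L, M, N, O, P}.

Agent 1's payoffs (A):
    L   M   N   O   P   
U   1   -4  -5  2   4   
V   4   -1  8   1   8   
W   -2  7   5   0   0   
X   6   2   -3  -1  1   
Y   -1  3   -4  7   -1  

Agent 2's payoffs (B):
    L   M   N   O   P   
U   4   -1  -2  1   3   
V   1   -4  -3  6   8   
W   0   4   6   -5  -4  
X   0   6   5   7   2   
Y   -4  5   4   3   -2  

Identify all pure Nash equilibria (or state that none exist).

A profile is a Nash equilibrium when each player is best-responding to the other.
Agent 1's best responses — vs L: X (payoff 6); vs M: W (payoff 7); vs N: V (payoff 8); vs O: Y (payoff 7); vs P: V (payoff 8).
Agent 2's best responses — vs U: L (payoff 4); vs V: P (payoff 8); vs W: N (payoff 6); vs X: O (payoff 7); vs Y: M (payoff 5).
The only mutual best response is (V, P); neither player gains by switching there.

(V, P)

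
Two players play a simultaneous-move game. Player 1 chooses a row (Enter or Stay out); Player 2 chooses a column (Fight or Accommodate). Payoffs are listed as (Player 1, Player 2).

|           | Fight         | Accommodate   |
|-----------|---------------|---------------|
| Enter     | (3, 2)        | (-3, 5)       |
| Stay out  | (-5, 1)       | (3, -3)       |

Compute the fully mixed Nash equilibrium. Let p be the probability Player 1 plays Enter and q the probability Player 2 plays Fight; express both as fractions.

p = 4/7, q = 3/7

Each player's mixing probability is pinned down by making the *other* player indifferent.
Player 2 indifferent between Fight and Accommodate: p·2 + (1−p)·1 = p·5 + (1−p)·(-3) ⟹ 1 + 1p = (-3) + 8p ⟹ p = 4/7.
Player 1 indifferent between Enter and Stay out: q·3 + (1−q)·(-3) = q·(-5) + (1−q)·3 ⟹ (-3) + 6q = 3 + (-8)q ⟹ q = 3/7.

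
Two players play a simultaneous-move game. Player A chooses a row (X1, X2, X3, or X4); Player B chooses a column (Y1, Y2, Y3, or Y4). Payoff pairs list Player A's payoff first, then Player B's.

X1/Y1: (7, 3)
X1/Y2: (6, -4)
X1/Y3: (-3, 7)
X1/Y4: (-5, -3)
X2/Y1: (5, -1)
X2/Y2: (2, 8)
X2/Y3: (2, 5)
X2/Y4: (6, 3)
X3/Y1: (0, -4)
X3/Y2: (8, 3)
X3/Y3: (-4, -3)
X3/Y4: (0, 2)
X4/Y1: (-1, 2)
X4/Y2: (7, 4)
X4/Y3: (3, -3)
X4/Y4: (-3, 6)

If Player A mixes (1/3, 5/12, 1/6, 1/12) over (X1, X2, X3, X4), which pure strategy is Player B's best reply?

Player B's best reply maximizes expected payoff against the mix.
Y1: (1/3)·3 + (5/12)·(-1) + (1/6)·(-4) + (1/12)·2 = 1/12
Y2: (1/3)·(-4) + (5/12)·8 + (1/6)·3 + (1/12)·4 = 17/6
Y3: (1/3)·7 + (5/12)·5 + (1/6)·(-3) + (1/12)·(-3) = 11/3
Y4: (1/3)·(-3) + (5/12)·3 + (1/6)·2 + (1/12)·6 = 13/12
Highest expected payoff is 11/3, from Y3.

Y3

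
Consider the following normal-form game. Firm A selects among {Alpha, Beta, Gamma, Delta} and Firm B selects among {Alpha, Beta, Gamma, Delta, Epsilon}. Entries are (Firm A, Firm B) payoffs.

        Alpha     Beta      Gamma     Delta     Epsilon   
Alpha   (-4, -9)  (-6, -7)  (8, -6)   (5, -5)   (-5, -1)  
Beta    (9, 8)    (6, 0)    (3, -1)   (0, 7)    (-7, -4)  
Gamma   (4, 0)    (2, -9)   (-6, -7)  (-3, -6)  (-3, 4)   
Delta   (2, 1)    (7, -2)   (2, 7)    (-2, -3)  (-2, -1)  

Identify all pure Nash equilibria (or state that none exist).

(Beta, Alpha)

Check mutual best responses: a cell is a NE iff neither player can gain by unilaterally deviating.
Firm A's best responses — vs Alpha: Beta (payoff 9); vs Beta: Delta (payoff 7); vs Gamma: Alpha (payoff 8); vs Delta: Alpha (payoff 5); vs Epsilon: Delta (payoff -2).
Firm B's best responses — vs Alpha: Epsilon (payoff -1); vs Beta: Alpha (payoff 8); vs Gamma: Epsilon (payoff 4); vs Delta: Gamma (payoff 7).
The only mutual best response is (Beta, Alpha); neither player gains by switching there.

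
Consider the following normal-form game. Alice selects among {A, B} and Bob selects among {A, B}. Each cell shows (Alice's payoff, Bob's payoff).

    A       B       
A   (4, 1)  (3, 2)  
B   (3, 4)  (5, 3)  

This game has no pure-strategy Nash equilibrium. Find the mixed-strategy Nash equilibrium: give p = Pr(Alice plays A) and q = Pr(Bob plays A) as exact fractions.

Each player's mixing probability is pinned down by making the *other* player indifferent.
Bob indifferent between A and B: p·1 + (1−p)·4 = p·2 + (1−p)·3 ⟹ 4 + (-3)p = 3 + (-1)p ⟹ p = 1/2.
Alice indifferent between A and B: q·4 + (1−q)·3 = q·3 + (1−q)·5 ⟹ 3 + 1q = 5 + (-2)q ⟹ q = 2/3.

p = 1/2, q = 2/3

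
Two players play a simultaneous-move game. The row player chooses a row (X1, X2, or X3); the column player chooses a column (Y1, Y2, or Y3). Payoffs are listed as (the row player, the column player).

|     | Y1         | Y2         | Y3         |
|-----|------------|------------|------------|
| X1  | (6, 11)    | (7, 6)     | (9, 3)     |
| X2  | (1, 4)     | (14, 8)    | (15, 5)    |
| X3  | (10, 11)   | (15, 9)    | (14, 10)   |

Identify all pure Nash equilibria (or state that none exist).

A profile is a Nash equilibrium when each player is best-responding to the other.
The row player's best responses — vs Y1: X3 (payoff 10); vs Y2: X3 (payoff 15); vs Y3: X2 (payoff 15).
The column player's best responses — vs X1: Y1 (payoff 11); vs X2: Y2 (payoff 8); vs X3: Y1 (payoff 11).
The only mutual best response is (X3, Y1); neither player gains by switching there.

(X3, Y1)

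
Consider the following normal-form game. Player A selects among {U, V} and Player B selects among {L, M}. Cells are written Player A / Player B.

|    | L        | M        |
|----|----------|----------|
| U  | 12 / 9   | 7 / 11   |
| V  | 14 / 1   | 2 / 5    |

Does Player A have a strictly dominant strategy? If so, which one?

Check whether one of Player A's strategies beats all alternatives regardless of what the opponent does.
U is not dominant: against L, V gives 14 > 12.
V is not dominant: against M, U gives 7 > 2.
No single strategy is best against every opponent action.

None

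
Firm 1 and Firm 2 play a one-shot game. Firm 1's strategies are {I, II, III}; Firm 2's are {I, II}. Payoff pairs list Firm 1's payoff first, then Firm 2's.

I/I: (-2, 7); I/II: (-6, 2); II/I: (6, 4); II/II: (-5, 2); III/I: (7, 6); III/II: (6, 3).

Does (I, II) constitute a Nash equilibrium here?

Holding Firm 2 at II: Firm 1 gets -6 from I but could get 6 by switching to III. Firm 1 has a profitable deviation.

No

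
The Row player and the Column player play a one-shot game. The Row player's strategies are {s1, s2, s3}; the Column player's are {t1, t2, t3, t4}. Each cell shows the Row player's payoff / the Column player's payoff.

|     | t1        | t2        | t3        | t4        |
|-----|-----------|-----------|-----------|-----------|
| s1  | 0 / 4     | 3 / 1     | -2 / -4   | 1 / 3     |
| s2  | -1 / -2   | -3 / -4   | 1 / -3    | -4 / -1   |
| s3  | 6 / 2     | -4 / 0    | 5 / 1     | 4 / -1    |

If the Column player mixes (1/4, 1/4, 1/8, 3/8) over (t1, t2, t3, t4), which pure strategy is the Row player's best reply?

The Row player's best reply maximizes expected payoff against the mix.
s1: (1/4)·0 + (1/4)·3 + (1/8)·(-2) + (3/8)·1 = 7/8
s2: (1/4)·(-1) + (1/4)·(-3) + (1/8)·1 + (3/8)·(-4) = -19/8
s3: (1/4)·6 + (1/4)·(-4) + (1/8)·5 + (3/8)·4 = 21/8
Highest expected payoff is 21/8, from s3.

s3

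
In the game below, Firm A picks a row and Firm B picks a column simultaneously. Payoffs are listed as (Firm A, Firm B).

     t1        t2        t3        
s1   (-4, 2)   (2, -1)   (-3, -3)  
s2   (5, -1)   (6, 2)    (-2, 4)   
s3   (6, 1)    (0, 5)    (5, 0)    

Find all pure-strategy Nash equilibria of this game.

Check mutual best responses: a cell is a NE iff neither player can gain by unilaterally deviating.
Firm A's best responses — vs t1: s3 (payoff 6); vs t2: s2 (payoff 6); vs t3: s3 (payoff 5).
Firm B's best responses — vs s1: t1 (payoff 2); vs s2: t3 (payoff 4); vs s3: t2 (payoff 5).
No cell has both players best-responding. For instance, Firm A's best reply to t1 is s3, but against s3 Firm B prefers t2 over t1.

No pure-strategy Nash equilibrium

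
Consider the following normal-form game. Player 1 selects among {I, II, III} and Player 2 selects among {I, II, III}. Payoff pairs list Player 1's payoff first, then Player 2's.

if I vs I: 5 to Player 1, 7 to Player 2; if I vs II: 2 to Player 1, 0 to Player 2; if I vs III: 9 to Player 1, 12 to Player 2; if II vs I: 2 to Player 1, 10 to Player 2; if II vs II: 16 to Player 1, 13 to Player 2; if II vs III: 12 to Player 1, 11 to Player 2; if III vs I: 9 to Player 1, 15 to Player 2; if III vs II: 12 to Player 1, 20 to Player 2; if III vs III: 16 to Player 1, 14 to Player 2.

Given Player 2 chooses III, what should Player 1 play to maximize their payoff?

With Player 2 fixed at III, Player 1's payoffs are: I → 9, II → 12, III → 16.
The maximum is 16, achieved by III.

III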